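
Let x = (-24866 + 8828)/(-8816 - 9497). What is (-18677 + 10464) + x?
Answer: -150388631/18313 ≈ -8212.1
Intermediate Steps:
x = 16038/18313 (x = -16038/(-18313) = -16038*(-1/18313) = 16038/18313 ≈ 0.87577)
(-18677 + 10464) + x = (-18677 + 10464) + 16038/18313 = -8213 + 16038/18313 = -150388631/18313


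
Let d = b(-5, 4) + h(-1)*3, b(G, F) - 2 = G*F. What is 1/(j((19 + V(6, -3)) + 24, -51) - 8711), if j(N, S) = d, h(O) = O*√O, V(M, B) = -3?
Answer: -8729/76195450 + 3*I/76195450 ≈ -0.00011456 + 3.9372e-8*I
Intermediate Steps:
b(G, F) = 2 + F*G (b(G, F) = 2 + G*F = 2 + F*G)
h(O) = O^(3/2)
d = -18 - 3*I (d = (2 + 4*(-5)) + (-1)^(3/2)*3 = (2 - 20) - I*3 = -18 - 3*I ≈ -18.0 - 3.0*I)
j(N, S) = -18 - 3*I
1/(j((19 + V(6, -3)) + 24, -51) - 8711) = 1/((-18 - 3*I) - 8711) = 1/(-8729 - 3*I) = (-8729 + 3*I)/76195450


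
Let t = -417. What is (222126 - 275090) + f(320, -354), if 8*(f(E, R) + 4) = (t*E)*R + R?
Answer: 23406831/4 ≈ 5.8517e+6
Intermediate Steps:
f(E, R) = -4 + R/8 - 417*E*R/8 (f(E, R) = -4 + ((-417*E)*R + R)/8 = -4 + (-417*E*R + R)/8 = -4 + (R - 417*E*R)/8 = -4 + (R/8 - 417*E*R/8) = -4 + R/8 - 417*E*R/8)
(222126 - 275090) + f(320, -354) = (222126 - 275090) + (-4 + (1/8)*(-354) - 417/8*320*(-354)) = -52964 + (-4 - 177/4 + 5904720) = -52964 + 23618687/4 = 23406831/4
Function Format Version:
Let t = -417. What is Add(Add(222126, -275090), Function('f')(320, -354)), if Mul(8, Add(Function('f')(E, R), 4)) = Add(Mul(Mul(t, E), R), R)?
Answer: Rational(23406831, 4) ≈ 5.8517e+6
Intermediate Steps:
Function('f')(E, R) = Add(-4, Mul(Rational(1, 8), R), Mul(Rational(-417, 8), E, R)) (Function('f')(E, R) = Add(-4, Mul(Rational(1, 8), Add(Mul(Mul(-417, E), R), R))) = Add(-4, Mul(Rational(1, 8), Add(Mul(-417, E, R), R))) = Add(-4, Mul(Rational(1, 8), Add(R, Mul(-417, E, R)))) = Add(-4, Add(Mul(Rational(1, 8), R), Mul(Rational(-417, 8), E, R))) = Add(-4, Mul(Rational(1, 8), R), Mul(Rational(-417, 8), E, R)))
Add(Add(222126, -275090), Function('f')(320, -354)) = Add(Add(222126, -275090), Add(-4, Mul(Rational(1, 8), -354), Mul(Rational(-417, 8), 320, -354))) = Add(-52964, Add(-4, Rational(-177, 4), 5904720)) = Add(-52964, Rational(23618687, 4)) = Rational(23406831, 4)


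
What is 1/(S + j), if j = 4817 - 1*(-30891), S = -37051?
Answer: -1/1343 ≈ -0.00074460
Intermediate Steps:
j = 35708 (j = 4817 + 30891 = 35708)
1/(S + j) = 1/(-37051 + 35708) = 1/(-1343) = -1/1343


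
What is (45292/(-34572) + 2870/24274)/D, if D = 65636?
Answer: -933019/51382256514 ≈ -1.8158e-5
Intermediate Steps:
(45292/(-34572) + 2870/24274)/D = (45292/(-34572) + 2870/24274)/65636 = (45292*(-1/34572) + 2870*(1/24274))*(1/65636) = (-169/129 + 1435/12137)*(1/65636) = -1866038/1565673*1/65636 = -933019/51382256514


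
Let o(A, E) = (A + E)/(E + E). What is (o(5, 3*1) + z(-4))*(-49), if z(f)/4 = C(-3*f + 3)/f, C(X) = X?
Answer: 2009/3 ≈ 669.67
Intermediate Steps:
o(A, E) = (A + E)/(2*E) (o(A, E) = (A + E)/((2*E)) = (A + E)*(1/(2*E)) = (A + E)/(2*E))
z(f) = 4*(3 - 3*f)/f (z(f) = 4*((-3*f + 3)/f) = 4*((3 - 3*f)/f) = 4*(3 - 3*f)/f)
(o(5, 3*1) + z(-4))*(-49) = ((5 + 3*1)/(2*((3*1))) + (-12 + 12/(-4)))*(-49) = ((½)*(5 + 3)/3 + (-12 + 12*(-¼)))*(-49) = ((½)*(⅓)*8 + (-12 - 3))*(-49) = (4/3 - 15)*(-49) = -41/3*(-49) = 2009/3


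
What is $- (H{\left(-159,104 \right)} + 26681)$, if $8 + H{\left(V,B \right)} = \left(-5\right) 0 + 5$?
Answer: $-26678$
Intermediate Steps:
$H{\left(V,B \right)} = -3$ ($H{\left(V,B \right)} = -8 + \left(\left(-5\right) 0 + 5\right) = -8 + \left(0 + 5\right) = -8 + 5 = -3$)
$- (H{\left(-159,104 \right)} + 26681) = - (-3 + 26681) = \left(-1\right) 26678 = -26678$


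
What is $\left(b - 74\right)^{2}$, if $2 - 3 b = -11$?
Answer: $\frac{43681}{9} \approx 4853.4$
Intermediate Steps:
$b = \frac{13}{3}$ ($b = \frac{2}{3} - - \frac{11}{3} = \frac{2}{3} + \frac{11}{3} = \frac{13}{3} \approx 4.3333$)
$\left(b - 74\right)^{2} = \left(\frac{13}{3} - 74\right)^{2} = \left(- \frac{209}{3}\right)^{2} = \frac{43681}{9}$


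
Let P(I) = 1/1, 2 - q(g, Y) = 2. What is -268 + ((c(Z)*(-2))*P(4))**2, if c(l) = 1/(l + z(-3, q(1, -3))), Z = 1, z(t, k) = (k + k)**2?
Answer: -264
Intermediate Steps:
q(g, Y) = 0 (q(g, Y) = 2 - 1*2 = 2 - 2 = 0)
P(I) = 1
z(t, k) = 4*k**2 (z(t, k) = (2*k)**2 = 4*k**2)
c(l) = 1/l (c(l) = 1/(l + 4*0**2) = 1/(l + 4*0) = 1/(l + 0) = 1/l)
-268 + ((c(Z)*(-2))*P(4))**2 = -268 + ((-2/1)*1)**2 = -268 + ((1*(-2))*1)**2 = -268 + (-2*1)**2 = -268 + (-2)**2 = -268 + 4 = -264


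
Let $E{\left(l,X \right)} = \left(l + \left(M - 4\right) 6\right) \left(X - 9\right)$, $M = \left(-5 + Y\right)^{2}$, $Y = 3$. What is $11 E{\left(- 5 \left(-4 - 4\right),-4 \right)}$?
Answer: $-5720$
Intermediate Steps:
$M = 4$ ($M = \left(-5 + 3\right)^{2} = \left(-2\right)^{2} = 4$)
$E{\left(l,X \right)} = l \left(-9 + X\right)$ ($E{\left(l,X \right)} = \left(l + \left(4 - 4\right) 6\right) \left(X - 9\right) = \left(l + 0 \cdot 6\right) \left(-9 + X\right) = \left(l + 0\right) \left(-9 + X\right) = l \left(-9 + X\right)$)
$11 E{\left(- 5 \left(-4 - 4\right),-4 \right)} = 11 - 5 \left(-4 - 4\right) \left(-9 - 4\right) = 11 \left(-5\right) \left(-8\right) \left(-13\right) = 11 \cdot 40 \left(-13\right) = 11 \left(-520\right) = -5720$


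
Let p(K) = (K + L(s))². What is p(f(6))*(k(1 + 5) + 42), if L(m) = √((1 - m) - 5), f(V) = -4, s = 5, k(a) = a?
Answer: 336 - 1152*I ≈ 336.0 - 1152.0*I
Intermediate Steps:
L(m) = √(-4 - m)
p(K) = (K + 3*I)² (p(K) = (K + √(-4 - 1*5))² = (K + √(-4 - 5))² = (K + √(-9))² = (K + 3*I)²)
p(f(6))*(k(1 + 5) + 42) = (-4 + 3*I)²*((1 + 5) + 42) = (-4 + 3*I)²*(6 + 42) = (-4 + 3*I)²*48 = 48*(-4 + 3*I)²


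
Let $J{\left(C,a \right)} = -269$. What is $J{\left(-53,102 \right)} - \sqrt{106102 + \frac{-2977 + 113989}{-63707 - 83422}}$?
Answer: $-269 - \frac{\sqrt{255196397223426}}{49043} \approx -594.73$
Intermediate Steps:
$J{\left(-53,102 \right)} - \sqrt{106102 + \frac{-2977 + 113989}{-63707 - 83422}} = -269 - \sqrt{106102 + \frac{-2977 + 113989}{-63707 - 83422}} = -269 - \sqrt{106102 + \frac{111012}{-147129}} = -269 - \sqrt{106102 + 111012 \left(- \frac{1}{147129}\right)} = -269 - \sqrt{106102 - \frac{37004}{49043}} = -269 - \sqrt{\frac{5203523382}{49043}} = -269 - \frac{\sqrt{255196397223426}}{49043}$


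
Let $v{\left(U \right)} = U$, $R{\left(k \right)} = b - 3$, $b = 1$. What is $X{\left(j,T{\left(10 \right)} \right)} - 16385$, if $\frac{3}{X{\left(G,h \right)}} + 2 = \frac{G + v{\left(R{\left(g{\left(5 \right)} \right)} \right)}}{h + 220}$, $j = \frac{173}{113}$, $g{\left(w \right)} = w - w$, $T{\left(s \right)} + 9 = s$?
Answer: $- \frac{819308534}{49999} \approx -16387.0$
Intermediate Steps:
$T{\left(s \right)} = -9 + s$
$g{\left(w \right)} = 0$
$j = \frac{173}{113}$ ($j = 173 \cdot \frac{1}{113} = \frac{173}{113} \approx 1.531$)
$R{\left(k \right)} = -2$ ($R{\left(k \right)} = 1 - 3 = -2$)
$X{\left(G,h \right)} = \frac{3}{-2 + \frac{-2 + G}{220 + h}}$ ($X{\left(G,h \right)} = \frac{3}{-2 + \frac{G - 2}{h + 220}} = \frac{3}{-2 + \frac{-2 + G}{220 + h}}$)
$X{\left(j,T{\left(10 \right)} \right)} - 16385 = \frac{3 \left(220 + \left(-9 + 10\right)\right)}{-442 + \frac{173}{113} - 2 \left(-9 + 10\right)} - 16385 = \frac{3 \left(220 + 1\right)}{-442 + \frac{173}{113} - 2} - 16385 = 3 \frac{1}{-442 + \frac{173}{113} - 2} \cdot 221 - 16385 = 3 \frac{1}{- \frac{49999}{113}} \cdot 221 - 16385 = 3 \left(- \frac{113}{49999}\right) 221 - 16385 = - \frac{74919}{49999} - 16385 = - \frac{819308534}{49999}$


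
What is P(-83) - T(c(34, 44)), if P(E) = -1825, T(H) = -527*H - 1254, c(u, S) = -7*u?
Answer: -125997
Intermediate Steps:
T(H) = -1254 - 527*H
P(-83) - T(c(34, 44)) = -1825 - (-1254 - (-3689)*34) = -1825 - (-1254 - 527*(-238)) = -1825 - (-1254 + 125426) = -1825 - 1*124172 = -1825 - 124172 = -125997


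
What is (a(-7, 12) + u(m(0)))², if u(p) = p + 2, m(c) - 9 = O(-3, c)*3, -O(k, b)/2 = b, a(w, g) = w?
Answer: 16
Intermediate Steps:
O(k, b) = -2*b
m(c) = 9 - 6*c (m(c) = 9 - 2*c*3 = 9 - 6*c)
u(p) = 2 + p
(a(-7, 12) + u(m(0)))² = (-7 + (2 + (9 - 6*0)))² = (-7 + (2 + (9 + 0)))² = (-7 + (2 + 9))² = (-7 + 11)² = 4² = 16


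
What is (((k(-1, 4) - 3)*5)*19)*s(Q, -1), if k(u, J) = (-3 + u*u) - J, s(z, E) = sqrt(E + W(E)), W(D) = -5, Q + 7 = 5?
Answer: -855*I*sqrt(6) ≈ -2094.3*I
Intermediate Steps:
Q = -2 (Q = -7 + 5 = -2)
s(z, E) = sqrt(-5 + E) (s(z, E) = sqrt(E - 5) = sqrt(-5 + E))
k(u, J) = -3 + u**2 - J (k(u, J) = (-3 + u**2) - J = -3 + u**2 - J)
(((k(-1, 4) - 3)*5)*19)*s(Q, -1) = ((((-3 + (-1)**2 - 1*4) - 3)*5)*19)*sqrt(-5 - 1) = ((((-3 + 1 - 4) - 3)*5)*19)*sqrt(-6) = (((-6 - 3)*5)*19)*(I*sqrt(6)) = (-9*5*19)*(I*sqrt(6)) = (-45*19)*(I*sqrt(6)) = -855*I*sqrt(6)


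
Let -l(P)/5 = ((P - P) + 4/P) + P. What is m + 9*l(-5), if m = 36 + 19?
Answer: 316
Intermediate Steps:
m = 55
l(P) = -20/P - 5*P (l(P) = -5*(((P - P) + 4/P) + P) = -5*((0 + 4/P) + P) = -5*(4/P + P) = -5*(P + 4/P) = -20/P - 5*P)
m + 9*l(-5) = 55 + 9*(-20/(-5) - 5*(-5)) = 55 + 9*(-20*(-1/5) + 25) = 55 + 9*(4 + 25) = 55 + 9*29 = 55 + 261 = 316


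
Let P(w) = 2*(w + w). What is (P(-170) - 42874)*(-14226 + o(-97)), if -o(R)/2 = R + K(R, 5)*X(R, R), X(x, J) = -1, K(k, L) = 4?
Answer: 610801296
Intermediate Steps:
P(w) = 4*w (P(w) = 2*(2*w) = 4*w)
o(R) = 8 - 2*R (o(R) = -2*(R + 4*(-1)) = -2*(R - 4) = -2*(-4 + R) = 8 - 2*R)
(P(-170) - 42874)*(-14226 + o(-97)) = (4*(-170) - 42874)*(-14226 + (8 - 2*(-97))) = (-680 - 42874)*(-14226 + (8 + 194)) = -43554*(-14226 + 202) = -43554*(-14024) = 610801296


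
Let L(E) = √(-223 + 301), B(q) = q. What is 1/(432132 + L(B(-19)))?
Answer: 72022/31123010891 - √78/186738065346 ≈ 2.3141e-6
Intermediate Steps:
L(E) = √78
1/(432132 + L(B(-19))) = 1/(432132 + √78)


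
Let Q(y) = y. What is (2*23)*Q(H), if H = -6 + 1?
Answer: -230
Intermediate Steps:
H = -5
(2*23)*Q(H) = (2*23)*(-5) = 46*(-5) = -230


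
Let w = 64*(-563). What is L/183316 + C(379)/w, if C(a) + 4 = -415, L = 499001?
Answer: 4514203359/1651310528 ≈ 2.7337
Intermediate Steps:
C(a) = -419 (C(a) = -4 - 415 = -419)
w = -36032
L/183316 + C(379)/w = 499001/183316 - 419/(-36032) = 499001*(1/183316) - 419*(-1/36032) = 499001/183316 + 419/36032 = 4514203359/1651310528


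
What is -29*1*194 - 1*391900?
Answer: -397526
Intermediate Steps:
-29*1*194 - 1*391900 = -29*194 - 391900 = -5626 - 391900 = -397526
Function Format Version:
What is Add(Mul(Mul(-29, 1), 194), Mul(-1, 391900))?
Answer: -397526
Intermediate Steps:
Add(Mul(Mul(-29, 1), 194), Mul(-1, 391900)) = Add(Mul(-29, 194), -391900) = Add(-5626, -391900) = -397526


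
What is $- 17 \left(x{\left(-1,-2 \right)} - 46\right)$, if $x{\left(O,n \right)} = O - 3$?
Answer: $850$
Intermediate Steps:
$x{\left(O,n \right)} = -3 + O$ ($x{\left(O,n \right)} = O - 3 = -3 + O$)
$- 17 \left(x{\left(-1,-2 \right)} - 46\right) = - 17 \left(\left(-3 - 1\right) - 46\right) = - 17 \left(-4 - 46\right) = \left(-17\right) \left(-50\right) = 850$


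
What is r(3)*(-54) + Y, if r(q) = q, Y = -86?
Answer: -248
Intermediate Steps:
r(3)*(-54) + Y = 3*(-54) - 86 = -162 - 86 = -248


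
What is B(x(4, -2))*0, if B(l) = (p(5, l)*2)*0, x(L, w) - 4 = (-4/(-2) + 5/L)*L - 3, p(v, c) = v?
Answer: 0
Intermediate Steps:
x(L, w) = 1 + L*(2 + 5/L) (x(L, w) = 4 + ((-4/(-2) + 5/L)*L - 3) = 4 + ((-4*(-1/2) + 5/L)*L - 3) = 4 + ((2 + 5/L)*L - 3) = 4 + (L*(2 + 5/L) - 3) = 4 + (-3 + L*(2 + 5/L)) = 1 + L*(2 + 5/L))
B(l) = 0 (B(l) = (5*2)*0 = 10*0 = 0)
B(x(4, -2))*0 = 0*0 = 0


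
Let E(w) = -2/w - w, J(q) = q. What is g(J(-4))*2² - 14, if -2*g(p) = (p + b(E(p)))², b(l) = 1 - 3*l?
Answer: -1117/2 ≈ -558.50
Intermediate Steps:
E(w) = -w - 2/w
g(p) = -(1 + 4*p + 6/p)²/2 (g(p) = -(p + (1 - 3*(-p - 2/p)))²/2 = -(p + (1 + (3*p + 6/p)))²/2 = -(p + (1 + 3*p + 6/p))²/2 = -(1 + 4*p + 6/p)²/2)
g(J(-4))*2² - 14 = -½*(6 - 4 + 4*(-4)²)²/(-4)²*2² - 14 = -½*1/16*(6 - 4 + 4*16)²*4 - 14 = -½*1/16*(6 - 4 + 64)²*4 - 14 = -½*1/16*66²*4 - 14 = -½*1/16*4356*4 - 14 = -1089/8*4 - 14 = -1089/2 - 14 = -1117/2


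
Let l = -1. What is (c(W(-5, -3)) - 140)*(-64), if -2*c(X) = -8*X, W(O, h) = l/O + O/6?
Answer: 136832/15 ≈ 9122.1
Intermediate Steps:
W(O, h) = -1/O + O/6
c(X) = 4*X (c(X) = -(-4)*X = 4*X)
(c(W(-5, -3)) - 140)*(-64) = (4*(-1/(-5) + (1/6)*(-5)) - 140)*(-64) = (4*(-1*(-1/5) - 5/6) - 140)*(-64) = (4*(1/5 - 5/6) - 140)*(-64) = (4*(-19/30) - 140)*(-64) = (-38/15 - 140)*(-64) = -2138/15*(-64) = 136832/15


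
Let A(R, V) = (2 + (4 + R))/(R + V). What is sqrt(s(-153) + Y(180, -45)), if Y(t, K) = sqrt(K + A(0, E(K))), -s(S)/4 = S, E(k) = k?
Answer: sqrt(137700 + 15*I*sqrt(10155))/15 ≈ 24.739 + 0.13578*I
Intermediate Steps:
s(S) = -4*S
A(R, V) = (6 + R)/(R + V)
Y(t, K) = sqrt(K + 6/K) (Y(t, K) = sqrt(K + (6 + 0)/(0 + K)) = sqrt(K + 6/K))
sqrt(s(-153) + Y(180, -45)) = sqrt(-4*(-153) + sqrt(-45 + 6/(-45))) = sqrt(612 + sqrt(-45 + 6*(-1/45))) = sqrt(612 + sqrt(-45 - 2/15)) = sqrt(612 + sqrt(-677/15)) = sqrt(612 + I*sqrt(10155)/15)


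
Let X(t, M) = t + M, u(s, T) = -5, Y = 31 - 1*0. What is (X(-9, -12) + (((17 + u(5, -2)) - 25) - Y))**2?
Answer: 4225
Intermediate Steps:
Y = 31 (Y = 31 + 0 = 31)
X(t, M) = M + t
(X(-9, -12) + (((17 + u(5, -2)) - 25) - Y))**2 = ((-12 - 9) + (((17 - 5) - 25) - 1*31))**2 = (-21 + ((12 - 25) - 31))**2 = (-21 + (-13 - 31))**2 = (-21 - 44)**2 = (-65)**2 = 4225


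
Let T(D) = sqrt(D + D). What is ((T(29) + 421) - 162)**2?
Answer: (259 + sqrt(58))**2 ≈ 71084.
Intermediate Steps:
T(D) = sqrt(2)*sqrt(D) (T(D) = sqrt(2*D) = sqrt(2)*sqrt(D))
((T(29) + 421) - 162)**2 = ((sqrt(2)*sqrt(29) + 421) - 162)**2 = ((sqrt(58) + 421) - 162)**2 = ((421 + sqrt(58)) - 162)**2 = (259 + sqrt(58))**2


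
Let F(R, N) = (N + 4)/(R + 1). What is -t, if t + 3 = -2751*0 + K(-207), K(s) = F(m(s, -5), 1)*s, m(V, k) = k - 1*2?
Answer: -339/2 ≈ -169.50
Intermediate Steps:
m(V, k) = -2 + k (m(V, k) = k - 2 = -2 + k)
F(R, N) = (4 + N)/(1 + R)
K(s) = -5*s/6 (K(s) = ((4 + 1)/(1 + (-2 - 5)))*s = (5/(1 - 7))*s = (5/(-6))*s = (-⅙*5)*s = -5*s/6)
t = 339/2 (t = -3 + (-2751*0 - ⅚*(-207)) = -3 + (-131*0 + 345/2) = -3 + (0 + 345/2) = -3 + 345/2 = 339/2 ≈ 169.50)
-t = -1*339/2 = -339/2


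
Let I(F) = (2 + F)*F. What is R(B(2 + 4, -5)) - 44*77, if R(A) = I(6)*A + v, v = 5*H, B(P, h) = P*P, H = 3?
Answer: -1645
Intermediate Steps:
B(P, h) = P²
I(F) = F*(2 + F)
v = 15 (v = 5*3 = 15)
R(A) = 15 + 48*A (R(A) = (6*(2 + 6))*A + 15 = (6*8)*A + 15 = 48*A + 15 = 15 + 48*A)
R(B(2 + 4, -5)) - 44*77 = (15 + 48*(2 + 4)²) - 44*77 = (15 + 48*6²) - 3388 = (15 + 48*36) - 3388 = (15 + 1728) - 3388 = 1743 - 3388 = -1645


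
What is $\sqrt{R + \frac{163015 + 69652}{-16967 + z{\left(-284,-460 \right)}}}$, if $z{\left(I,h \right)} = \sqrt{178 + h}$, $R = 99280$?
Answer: $\sqrt{\frac{1684251093 - 99280 i \sqrt{282}}{16967 - i \sqrt{282}}} \approx 315.07 - 2.0 \cdot 10^{-5} i$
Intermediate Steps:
$\sqrt{R + \frac{163015 + 69652}{-16967 + z{\left(-284,-460 \right)}}} = \sqrt{99280 + \frac{163015 + 69652}{-16967 + \sqrt{178 - 460}}} = \sqrt{99280 + \frac{232667}{-16967 + \sqrt{-282}}} = \sqrt{99280 + \frac{232667}{-16967 + i \sqrt{282}}}$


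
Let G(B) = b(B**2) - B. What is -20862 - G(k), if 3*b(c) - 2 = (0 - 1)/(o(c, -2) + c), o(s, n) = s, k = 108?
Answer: -1452494591/69984 ≈ -20755.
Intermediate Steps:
b(c) = 2/3 - 1/(6*c) (b(c) = 2/3 + ((0 - 1)/(c + c))/3 = 2/3 + (-1/(2*c))/3 = 2/3 - 1/(6*c))
G(B) = -B + (-1 + 4*B**2)/(6*B**2) (G(B) = (-1 + 4*B**2)/(6*(B**2)) - B = (-1 + 4*B**2)/(6*B**2) - B = -B + (-1 + 4*B**2)/(6*B**2))
-20862 - G(k) = -20862 - (2/3 - 1*108 - 1/6/108**2) = -20862 - (2/3 - 108 - 1/6*1/11664) = -20862 - (2/3 - 108 - 1/69984) = -20862 - 1*(-7511617/69984) = -20862 + 7511617/69984 = -1452494591/69984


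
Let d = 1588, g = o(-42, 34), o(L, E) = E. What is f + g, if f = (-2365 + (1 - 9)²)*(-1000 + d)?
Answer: -1352954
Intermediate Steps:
g = 34
f = -1352988 (f = (-2365 + (1 - 9)²)*(-1000 + 1588) = (-2365 + (-8)²)*588 = (-2365 + 64)*588 = -2301*588 = -1352988)
f + g = -1352988 + 34 = -1352954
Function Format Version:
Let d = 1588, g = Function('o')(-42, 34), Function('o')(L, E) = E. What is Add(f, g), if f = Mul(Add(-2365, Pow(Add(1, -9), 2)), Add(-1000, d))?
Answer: -1352954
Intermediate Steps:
g = 34
f = -1352988 (f = Mul(Add(-2365, Pow(Add(1, -9), 2)), Add(-1000, 1588)) = Mul(Add(-2365, Pow(-8, 2)), 588) = Mul(Add(-2365, 64), 588) = Mul(-2301, 588) = -1352988)
Add(f, g) = Add(-1352988, 34) = -1352954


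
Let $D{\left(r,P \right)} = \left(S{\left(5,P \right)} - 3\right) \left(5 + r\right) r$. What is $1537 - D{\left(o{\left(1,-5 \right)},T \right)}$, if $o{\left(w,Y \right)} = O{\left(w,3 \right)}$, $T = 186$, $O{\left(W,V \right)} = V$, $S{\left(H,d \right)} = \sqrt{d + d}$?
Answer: $1609 - 48 \sqrt{93} \approx 1146.1$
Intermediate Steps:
$S{\left(H,d \right)} = \sqrt{2} \sqrt{d}$ ($S{\left(H,d \right)} = \sqrt{2 d} = \sqrt{2} \sqrt{d}$)
$o{\left(w,Y \right)} = 3$
$D{\left(r,P \right)} = r \left(-3 + \sqrt{2} \sqrt{P}\right) \left(5 + r\right)$ ($D{\left(r,P \right)} = \left(\sqrt{2} \sqrt{P} - 3\right) \left(5 + r\right) r = \left(-3 + \sqrt{2} \sqrt{P}\right) r \left(5 + r\right) = r \left(-3 + \sqrt{2} \sqrt{P}\right) \left(5 + r\right)$)
$1537 - D{\left(o{\left(1,-5 \right)},T \right)} = 1537 - 3 \left(-15 - 9 + 5 \sqrt{2} \sqrt{186} + 3 \sqrt{2} \sqrt{186}\right) = 1537 - 3 \left(-15 - 9 + 10 \sqrt{93} + 6 \sqrt{93}\right) = 1537 - 3 \left(-24 + 16 \sqrt{93}\right) = 1537 - \left(-72 + 48 \sqrt{93}\right) = 1537 + \left(72 - 48 \sqrt{93}\right) = 1609 - 48 \sqrt{93}$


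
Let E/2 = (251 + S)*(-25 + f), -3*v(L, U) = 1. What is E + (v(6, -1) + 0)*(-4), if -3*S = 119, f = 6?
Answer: -24088/3 ≈ -8029.3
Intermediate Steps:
S = -119/3 (S = -⅓*119 = -119/3 ≈ -39.667)
v(L, U) = -⅓ (v(L, U) = -⅓*1 = -⅓)
E = -24092/3 (E = 2*((251 - 119/3)*(-25 + 6)) = 2*((634/3)*(-19)) = 2*(-12046/3) = -24092/3 ≈ -8030.7)
E + (v(6, -1) + 0)*(-4) = -24092/3 + (-⅓ + 0)*(-4) = -24092/3 - ⅓*(-4) = -24092/3 + 4/3 = -24088/3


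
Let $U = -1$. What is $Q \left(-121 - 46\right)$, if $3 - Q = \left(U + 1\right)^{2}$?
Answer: $-501$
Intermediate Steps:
$Q = 3$ ($Q = 3 - \left(-1 + 1\right)^{2} = 3 - 0^{2} = 3 - 0 = 3 + 0 = 3$)
$Q \left(-121 - 46\right) = 3 \left(-121 - 46\right) = 3 \left(-167\right) = -501$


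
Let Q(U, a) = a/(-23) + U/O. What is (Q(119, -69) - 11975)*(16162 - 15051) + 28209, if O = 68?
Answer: -53082955/4 ≈ -1.3271e+7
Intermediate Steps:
Q(U, a) = -a/23 + U/68 (Q(U, a) = a/(-23) + U/68 = a*(-1/23) + U*(1/68) = -a/23 + U/68)
(Q(119, -69) - 11975)*(16162 - 15051) + 28209 = ((-1/23*(-69) + (1/68)*119) - 11975)*(16162 - 15051) + 28209 = ((3 + 7/4) - 11975)*1111 + 28209 = (19/4 - 11975)*1111 + 28209 = -47881/4*1111 + 28209 = -53195791/4 + 28209 = -53082955/4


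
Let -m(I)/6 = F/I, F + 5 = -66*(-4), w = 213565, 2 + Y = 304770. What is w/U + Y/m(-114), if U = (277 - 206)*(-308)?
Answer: 1643809773/73556 ≈ 22348.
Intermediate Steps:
Y = 304768 (Y = -2 + 304770 = 304768)
U = -21868 (U = 71*(-308) = -21868)
F = 259 (F = -5 - 66*(-4) = -5 + 264 = 259)
m(I) = -1554/I
w/U + Y/m(-114) = 213565/(-21868) + 304768/((-1554/(-114))) = 213565*(-1/21868) + 304768/((-1554*(-1/114))) = -19415/1988 + 304768/(259/19) = -19415/1988 + 304768*(19/259) = -19415/1988 + 5790592/259 = 1643809773/73556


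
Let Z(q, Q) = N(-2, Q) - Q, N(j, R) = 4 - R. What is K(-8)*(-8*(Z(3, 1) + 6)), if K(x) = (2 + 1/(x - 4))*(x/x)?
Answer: -368/3 ≈ -122.67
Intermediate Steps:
Z(q, Q) = 4 - 2*Q (Z(q, Q) = (4 - Q) - Q = 4 - 2*Q)
K(x) = 2 + 1/(-4 + x) (K(x) = (2 + 1/(-4 + x))*1 = 2 + 1/(-4 + x))
K(-8)*(-8*(Z(3, 1) + 6)) = ((-7 + 2*(-8))/(-4 - 8))*(-8*((4 - 2*1) + 6)) = ((-7 - 16)/(-12))*(-8*((4 - 2) + 6)) = (-1/12*(-23))*(-8*(2 + 6)) = 23*(-8*8)/12 = (23/12)*(-64) = -368/3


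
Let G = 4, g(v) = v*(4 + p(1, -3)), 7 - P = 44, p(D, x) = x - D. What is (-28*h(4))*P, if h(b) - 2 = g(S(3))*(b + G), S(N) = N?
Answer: 2072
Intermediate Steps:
P = -37 (P = 7 - 1*44 = 7 - 44 = -37)
g(v) = 0 (g(v) = v*(4 + (-3 - 1*1)) = v*(4 + (-3 - 1)) = v*(4 - 4) = v*0 = 0)
h(b) = 2 (h(b) = 2 + 0*(b + 4) = 2 + 0*(4 + b) = 2 + 0 = 2)
(-28*h(4))*P = -28*2*(-37) = -56*(-37) = 2072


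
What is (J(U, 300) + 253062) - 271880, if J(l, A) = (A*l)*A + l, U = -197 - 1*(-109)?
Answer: -7938906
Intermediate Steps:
U = -88 (U = -197 + 109 = -88)
J(l, A) = l + l*A² (J(l, A) = l*A² + l = l + l*A²)
(J(U, 300) + 253062) - 271880 = (-88*(1 + 300²) + 253062) - 271880 = (-88*(1 + 90000) + 253062) - 271880 = (-88*90001 + 253062) - 271880 = (-7920088 + 253062) - 271880 = -7667026 - 271880 = -7938906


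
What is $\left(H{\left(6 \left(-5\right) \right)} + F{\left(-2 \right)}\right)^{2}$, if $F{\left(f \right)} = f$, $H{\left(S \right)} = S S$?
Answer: $806404$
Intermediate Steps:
$H{\left(S \right)} = S^{2}$
$\left(H{\left(6 \left(-5\right) \right)} + F{\left(-2 \right)}\right)^{2} = \left(\left(6 \left(-5\right)\right)^{2} - 2\right)^{2} = \left(\left(-30\right)^{2} - 2\right)^{2} = \left(900 - 2\right)^{2} = 898^{2} = 806404$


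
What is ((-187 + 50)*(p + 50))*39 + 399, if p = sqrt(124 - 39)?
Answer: -266751 - 5343*sqrt(85) ≈ -3.1601e+5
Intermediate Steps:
p = sqrt(85) ≈ 9.2195
((-187 + 50)*(p + 50))*39 + 399 = ((-187 + 50)*(sqrt(85) + 50))*39 + 399 = -137*(50 + sqrt(85))*39 + 399 = (-6850 - 137*sqrt(85))*39 + 399 = (-267150 - 5343*sqrt(85)) + 399 = -266751 - 5343*sqrt(85)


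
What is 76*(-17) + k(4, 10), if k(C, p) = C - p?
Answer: -1298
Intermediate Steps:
76*(-17) + k(4, 10) = 76*(-17) + (4 - 1*10) = -1292 + (4 - 10) = -1292 - 6 = -1298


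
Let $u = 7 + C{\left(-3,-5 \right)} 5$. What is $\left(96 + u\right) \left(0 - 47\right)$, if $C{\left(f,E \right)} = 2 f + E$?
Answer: $-2256$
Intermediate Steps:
$C{\left(f,E \right)} = E + 2 f$
$u = -48$ ($u = 7 + \left(-5 + 2 \left(-3\right)\right) 5 = 7 + \left(-5 - 6\right) 5 = 7 - 55 = -48$)
$\left(96 + u\right) \left(0 - 47\right) = \left(96 - 48\right) \left(0 - 47\right) = 48 \left(-47\right) = -2256$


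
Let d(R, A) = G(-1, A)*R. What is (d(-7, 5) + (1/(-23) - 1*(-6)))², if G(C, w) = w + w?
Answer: 2169729/529 ≈ 4101.6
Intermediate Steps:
G(C, w) = 2*w
d(R, A) = 2*A*R (d(R, A) = (2*A)*R = 2*A*R)
(d(-7, 5) + (1/(-23) - 1*(-6)))² = (2*5*(-7) + (1/(-23) - 1*(-6)))² = (-70 + (-1/23 + 6))² = (-70 + 137/23)² = (-1473/23)² = 2169729/529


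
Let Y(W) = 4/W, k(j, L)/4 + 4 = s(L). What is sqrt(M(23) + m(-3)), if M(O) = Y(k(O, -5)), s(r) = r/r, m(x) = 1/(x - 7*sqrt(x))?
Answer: sqrt(3)*sqrt((6 + 7*I*sqrt(3))/(-3 - 7*I*sqrt(3)))/3 ≈ 0.065057 + 0.59732*I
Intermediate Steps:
s(r) = 1
k(j, L) = -12 (k(j, L) = -16 + 4*1 = -16 + 4 = -12)
M(O) = -1/3 (M(O) = 4/(-12) = 4*(-1/12) = -1/3)
sqrt(M(23) + m(-3)) = sqrt(-1/3 + 1/(-3 - 7*I*sqrt(3)))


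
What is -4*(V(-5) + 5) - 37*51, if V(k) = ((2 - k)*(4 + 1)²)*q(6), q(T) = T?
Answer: -6107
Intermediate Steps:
V(k) = 300 - 150*k (V(k) = ((2 - k)*(4 + 1)²)*6 = ((2 - k)*5²)*6 = ((2 - k)*25)*6 = (50 - 25*k)*6 = 300 - 150*k)
-4*(V(-5) + 5) - 37*51 = -4*((300 - 150*(-5)) + 5) - 37*51 = -4*((300 + 750) + 5) - 1887 = -4*(1050 + 5) - 1887 = -4*1055 - 1887 = -4220 - 1887 = -6107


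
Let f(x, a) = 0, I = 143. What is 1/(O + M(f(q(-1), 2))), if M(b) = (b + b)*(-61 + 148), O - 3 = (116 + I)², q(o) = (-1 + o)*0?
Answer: 1/67084 ≈ 1.4907e-5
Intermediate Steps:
q(o) = 0
O = 67084 (O = 3 + (116 + 143)² = 3 + 259² = 3 + 67081 = 67084)
M(b) = 174*b (M(b) = (2*b)*87 = 174*b)
1/(O + M(f(q(-1), 2))) = 1/(67084 + 174*0) = 1/(67084 + 0) = 1/67084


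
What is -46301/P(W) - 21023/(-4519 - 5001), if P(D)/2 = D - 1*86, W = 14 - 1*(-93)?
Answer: -31421611/28560 ≈ -1100.2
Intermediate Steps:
W = 107 (W = 14 + 93 = 107)
P(D) = -172 + 2*D (P(D) = 2*(D - 1*86) = 2*(D - 86) = 2*(-86 + D) = -172 + 2*D)
-46301/P(W) - 21023/(-4519 - 5001) = -46301/(-172 + 2*107) - 21023/(-4519 - 5001) = -46301/(-172 + 214) - 21023/(-9520) = -46301/42 - 21023*(-1/9520) = -46301*1/42 + 21023/9520 = -46301/42 + 21023/9520 = -31421611/28560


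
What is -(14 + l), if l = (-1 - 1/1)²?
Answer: -18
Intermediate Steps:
l = 4 (l = (-1 - 1*1)² = (-1 - 1)² = (-2)² = 4)
-(14 + l) = -(14 + 4) = -1*18 = -18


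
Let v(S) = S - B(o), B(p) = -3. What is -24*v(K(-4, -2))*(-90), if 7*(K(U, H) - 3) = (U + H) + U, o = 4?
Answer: 69120/7 ≈ 9874.3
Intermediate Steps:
K(U, H) = 3 + H/7 + 2*U/7 (K(U, H) = 3 + ((U + H) + U)/7 = 3 + ((H + U) + U)/7 = 3 + (H + 2*U)/7 = 3 + (H/7 + 2*U/7) = 3 + H/7 + 2*U/7)
v(S) = 3 + S (v(S) = S - 1*(-3) = S + 3 = 3 + S)
-24*v(K(-4, -2))*(-90) = -24*(3 + (3 + (⅐)*(-2) + (2/7)*(-4)))*(-90) = -24*(3 + (3 - 2/7 - 8/7))*(-90) = -24*(3 + 11/7)*(-90) = -24*32/7*(-90) = -768/7*(-90) = 69120/7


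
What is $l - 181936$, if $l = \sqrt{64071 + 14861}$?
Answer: $-181936 + 2 \sqrt{19733} \approx -1.8166 \cdot 10^{5}$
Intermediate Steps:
$l = 2 \sqrt{19733}$ ($l = \sqrt{78932} = 2 \sqrt{19733} \approx 280.95$)
$l - 181936 = 2 \sqrt{19733} - 181936 = -181936 + 2 \sqrt{19733}$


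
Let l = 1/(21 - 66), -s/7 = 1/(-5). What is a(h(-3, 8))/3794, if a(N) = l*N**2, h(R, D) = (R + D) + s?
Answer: -512/2134125 ≈ -0.00023991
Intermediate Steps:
s = 7/5 (s = -7/(-5) = -7*(-1/5) = 7/5 ≈ 1.4000)
h(R, D) = 7/5 + D + R (h(R, D) = (R + D) + 7/5 = (D + R) + 7/5 = 7/5 + D + R)
l = -1/45 (l = 1/(-45) = -1/45 ≈ -0.022222)
a(N) = -N**2/45
a(h(-3, 8))/3794 = -(7/5 + 8 - 3)**2/45/3794 = -(32/5)**2/45*(1/3794) = -1/45*1024/25*(1/3794) = -1024/1125*1/3794 = -512/2134125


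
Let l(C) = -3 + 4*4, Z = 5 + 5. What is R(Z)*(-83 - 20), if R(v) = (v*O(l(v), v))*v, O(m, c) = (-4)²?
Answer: -164800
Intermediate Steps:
Z = 10
l(C) = 13 (l(C) = -3 + 16 = 13)
O(m, c) = 16
R(v) = 16*v² (R(v) = (v*16)*v = (16*v)*v = 16*v²)
R(Z)*(-83 - 20) = (16*10²)*(-83 - 20) = (16*100)*(-103) = 1600*(-103) = -164800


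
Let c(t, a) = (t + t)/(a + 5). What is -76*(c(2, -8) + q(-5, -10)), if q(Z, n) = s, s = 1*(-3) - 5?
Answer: 2128/3 ≈ 709.33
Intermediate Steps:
s = -8 (s = -3 - 5 = -8)
q(Z, n) = -8
c(t, a) = 2*t/(5 + a) (c(t, a) = (2*t)/(5 + a) = 2*t/(5 + a))
-76*(c(2, -8) + q(-5, -10)) = -76*(2*2/(5 - 8) - 8) = -76*(2*2/(-3) - 8) = -76*(2*2*(-1/3) - 8) = -76*(-4/3 - 8) = -76*(-28/3) = 2128/3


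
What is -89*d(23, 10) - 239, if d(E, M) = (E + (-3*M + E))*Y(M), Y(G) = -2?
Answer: 2609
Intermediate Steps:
d(E, M) = -4*E + 6*M (d(E, M) = (E + (-3*M + E))*(-2) = (E + (E - 3*M))*(-2) = (-3*M + 2*E)*(-2) = -4*E + 6*M)
-89*d(23, 10) - 239 = -89*(-4*23 + 6*10) - 239 = -89*(-92 + 60) - 239 = -89*(-32) - 239 = 2848 - 239 = 2609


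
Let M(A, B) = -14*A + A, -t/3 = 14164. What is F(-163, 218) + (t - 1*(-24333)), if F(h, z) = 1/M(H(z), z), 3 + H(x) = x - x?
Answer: -708200/39 ≈ -18159.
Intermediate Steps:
t = -42492 (t = -3*14164 = -42492)
H(x) = -3 (H(x) = -3 + (x - x) = -3 + 0 = -3)
M(A, B) = -13*A
F(h, z) = 1/39 (F(h, z) = 1/(-13*(-3)) = 1/39)
F(-163, 218) + (t - 1*(-24333)) = 1/39 + (-42492 - 1*(-24333)) = 1/39 + (-42492 + 24333) = 1/39 - 18159 = -708200/39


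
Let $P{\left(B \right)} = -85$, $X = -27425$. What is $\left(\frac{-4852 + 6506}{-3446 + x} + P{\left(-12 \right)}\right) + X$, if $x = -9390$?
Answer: $- \frac{176560007}{6418} \approx -27510.0$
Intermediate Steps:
$\left(\frac{-4852 + 6506}{-3446 + x} + P{\left(-12 \right)}\right) + X = \left(\frac{-4852 + 6506}{-3446 - 9390} - 85\right) - 27425 = \left(\frac{1654}{-12836} - 85\right) - 27425 = \left(1654 \left(- \frac{1}{12836}\right) - 85\right) - 27425 = \left(- \frac{827}{6418} - 85\right) - 27425 = - \frac{546357}{6418} - 27425 = - \frac{176560007}{6418}$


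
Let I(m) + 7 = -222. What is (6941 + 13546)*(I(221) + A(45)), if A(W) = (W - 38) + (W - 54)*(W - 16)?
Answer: -9895221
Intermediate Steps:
A(W) = -38 + W + (-54 + W)*(-16 + W) (A(W) = (-38 + W) + (-54 + W)*(-16 + W) = -38 + W + (-54 + W)*(-16 + W))
I(m) = -229 (I(m) = -7 - 222 = -229)
(6941 + 13546)*(I(221) + A(45)) = (6941 + 13546)*(-229 + (826 + 45² - 69*45)) = 20487*(-229 + (826 + 2025 - 3105)) = 20487*(-229 - 254) = 20487*(-483) = -9895221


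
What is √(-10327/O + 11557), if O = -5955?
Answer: √409896120210/5955 ≈ 107.51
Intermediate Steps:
√(-10327/O + 11557) = √(-10327/(-5955) + 11557) = √(-10327*(-1/5955) + 11557) = √(10327/5955 + 11557) = √(68832262/5955) = √409896120210/5955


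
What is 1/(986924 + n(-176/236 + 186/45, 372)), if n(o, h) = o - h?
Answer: 885/873101518 ≈ 1.0136e-6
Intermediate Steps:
1/(986924 + n(-176/236 + 186/45, 372)) = 1/(986924 + ((-176/236 + 186/45) - 1*372)) = 1/(986924 + ((-176*1/236 + 186*(1/45)) - 372)) = 1/(986924 + ((-44/59 + 62/15) - 372)) = 1/(986924 + (2998/885 - 372)) = 1/(986924 - 326222/885) = 1/(873101518/885) = 885/873101518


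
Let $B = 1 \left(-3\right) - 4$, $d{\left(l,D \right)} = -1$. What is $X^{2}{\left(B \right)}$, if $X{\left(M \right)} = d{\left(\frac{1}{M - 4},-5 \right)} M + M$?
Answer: $0$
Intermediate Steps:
$B = -7$ ($B = -3 - 4 = -7$)
$X{\left(M \right)} = 0$ ($X{\left(M \right)} = - M + M = 0$)
$X^{2}{\left(B \right)} = 0^{2} = 0$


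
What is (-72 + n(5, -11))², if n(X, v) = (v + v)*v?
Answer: 28900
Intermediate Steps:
n(X, v) = 2*v² (n(X, v) = (2*v)*v = 2*v²)
(-72 + n(5, -11))² = (-72 + 2*(-11)²)² = (-72 + 2*121)² = (-72 + 242)² = 170² = 28900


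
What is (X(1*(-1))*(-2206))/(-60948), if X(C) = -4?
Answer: -2206/15237 ≈ -0.14478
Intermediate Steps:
(X(1*(-1))*(-2206))/(-60948) = -4*(-2206)/(-60948) = 8824*(-1/60948) = -2206/15237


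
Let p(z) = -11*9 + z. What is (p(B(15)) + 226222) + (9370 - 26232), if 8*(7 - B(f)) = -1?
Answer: 1674145/8 ≈ 2.0927e+5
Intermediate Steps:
B(f) = 57/8 (B(f) = 7 - 1/8*(-1) = 7 + 1/8 = 57/8)
p(z) = -99 + z
(p(B(15)) + 226222) + (9370 - 26232) = ((-99 + 57/8) + 226222) + (9370 - 26232) = (-735/8 + 226222) - 16862 = 1809041/8 - 16862 = 1674145/8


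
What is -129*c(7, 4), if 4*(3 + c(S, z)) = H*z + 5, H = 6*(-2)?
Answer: 7095/4 ≈ 1773.8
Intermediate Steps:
H = -12
c(S, z) = -7/4 - 3*z (c(S, z) = -3 + (-12*z + 5)/4 = -3 + (5 - 12*z)/4 = -3 + (5/4 - 3*z) = -7/4 - 3*z)
-129*c(7, 4) = -129*(-7/4 - 3*4) = -129*(-7/4 - 12) = -129*(-55/4) = 7095/4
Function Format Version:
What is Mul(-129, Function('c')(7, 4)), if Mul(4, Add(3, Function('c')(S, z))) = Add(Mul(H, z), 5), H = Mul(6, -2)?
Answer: Rational(7095, 4) ≈ 1773.8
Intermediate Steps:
H = -12
Function('c')(S, z) = Add(Rational(-7, 4), Mul(-3, z)) (Function('c')(S, z) = Add(-3, Mul(Rational(1, 4), Add(Mul(-12, z), 5))) = Add(-3, Mul(Rational(1, 4), Add(5, Mul(-12, z)))) = Add(-3, Add(Rational(5, 4), Mul(-3, z))) = Add(Rational(-7, 4), Mul(-3, z)))
Mul(-129, Function('c')(7, 4)) = Mul(-129, Add(Rational(-7, 4), Mul(-3, 4))) = Mul(-129, Add(Rational(-7, 4), -12)) = Mul(-129, Rational(-55, 4)) = Rational(7095, 4)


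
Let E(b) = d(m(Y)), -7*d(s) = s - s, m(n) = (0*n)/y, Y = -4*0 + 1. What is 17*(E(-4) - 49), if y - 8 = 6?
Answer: -833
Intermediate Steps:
y = 14 (y = 8 + 6 = 14)
Y = 1 (Y = 0 + 1 = 1)
m(n) = 0 (m(n) = (0*n)/14 = 0*(1/14) = 0)
d(s) = 0 (d(s) = -(s - s)/7 = -1/7*0 = 0)
E(b) = 0
17*(E(-4) - 49) = 17*(0 - 49) = 17*(-49) = -833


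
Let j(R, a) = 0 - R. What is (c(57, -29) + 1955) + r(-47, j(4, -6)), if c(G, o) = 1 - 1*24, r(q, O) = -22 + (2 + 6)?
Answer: 1918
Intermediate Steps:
j(R, a) = -R
r(q, O) = -14 (r(q, O) = -22 + 8 = -14)
c(G, o) = -23 (c(G, o) = 1 - 24 = -23)
(c(57, -29) + 1955) + r(-47, j(4, -6)) = (-23 + 1955) - 14 = 1932 - 14 = 1918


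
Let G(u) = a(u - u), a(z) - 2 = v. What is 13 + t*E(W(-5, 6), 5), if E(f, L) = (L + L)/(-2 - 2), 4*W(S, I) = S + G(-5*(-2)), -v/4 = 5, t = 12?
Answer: -17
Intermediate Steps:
v = -20 (v = -4*5 = -20)
a(z) = -18 (a(z) = 2 - 20 = -18)
G(u) = -18
W(S, I) = -9/2 + S/4 (W(S, I) = (S - 18)/4 = (-18 + S)/4 = -9/2 + S/4)
E(f, L) = -L/2 (E(f, L) = (2*L)/(-4) = (2*L)*(-¼) = -L/2)
13 + t*E(W(-5, 6), 5) = 13 + 12*(-½*5) = 13 + 12*(-5/2) = 13 - 30 = -17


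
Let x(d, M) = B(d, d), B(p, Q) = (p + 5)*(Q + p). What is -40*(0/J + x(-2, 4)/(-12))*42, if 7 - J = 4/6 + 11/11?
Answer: -1680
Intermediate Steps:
B(p, Q) = (5 + p)*(Q + p)
J = 16/3 (J = 7 - (4/6 + 11/11) = 7 - (4*(⅙) + 11*(1/11)) = 7 - (⅔ + 1) = 7 - 1*5/3 = 7 - 5/3 = 16/3 ≈ 5.3333)
x(d, M) = 2*d² + 10*d (x(d, M) = d² + 5*d + 5*d + d*d = d² + 5*d + 5*d + d² = 2*d² + 10*d)
-40*(0/J + x(-2, 4)/(-12))*42 = -40*(0/(16/3) + (2*(-2)*(5 - 2))/(-12))*42 = -40*(0*(3/16) + (2*(-2)*3)*(-1/12))*42 = -40*(0 - 12*(-1/12))*42 = -40*(0 + 1)*42 = -40*1*42 = -40*42 = -1680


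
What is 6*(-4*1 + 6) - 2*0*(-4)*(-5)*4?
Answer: 12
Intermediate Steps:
6*(-4*1 + 6) - 2*0*(-4)*(-5)*4 = 6*(-4 + 6) - 0*(-5)*4 = 6*2 - 2*0*4 = 12 + 0*4 = 12 + 0 = 12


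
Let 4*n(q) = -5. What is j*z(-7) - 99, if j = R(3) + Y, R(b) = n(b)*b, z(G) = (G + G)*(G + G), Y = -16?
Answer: -3970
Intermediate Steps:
n(q) = -5/4 (n(q) = (¼)*(-5) = -5/4)
z(G) = 4*G² (z(G) = (2*G)*(2*G) = 4*G²)
R(b) = -5*b/4
j = -79/4 (j = -5/4*3 - 16 = -15/4 - 16 = -79/4 ≈ -19.750)
j*z(-7) - 99 = -79*(-7)² - 99 = -79*49 - 99 = -79/4*196 - 99 = -3871 - 99 = -3970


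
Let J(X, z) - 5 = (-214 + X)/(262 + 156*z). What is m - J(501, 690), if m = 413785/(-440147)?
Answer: -282238259229/47492741594 ≈ -5.9428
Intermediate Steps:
m = -413785/440147 (m = 413785*(-1/440147) = -413785/440147 ≈ -0.94011)
J(X, z) = 5 + (-214 + X)/(262 + 156*z)
m - J(501, 690) = -413785/440147 - (1096 + 501 + 780*690)/(2*(131 + 78*690)) = -413785/440147 - (1096 + 501 + 538200)/(2*(131 + 53820)) = -413785/440147 - 539797/(2*53951) = -413785/440147 - 1*539797/107902 = -413785/440147 - 539797/107902 = -282238259229/47492741594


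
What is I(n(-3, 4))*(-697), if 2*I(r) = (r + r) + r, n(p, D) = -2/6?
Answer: 697/2 ≈ 348.50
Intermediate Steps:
n(p, D) = -⅓ (n(p, D) = -2*⅙ = -⅓)
I(r) = 3*r/2 (I(r) = ((r + r) + r)/2 = (2*r + r)/2 = (3*r)/2 = 3*r/2)
I(n(-3, 4))*(-697) = ((3/2)*(-⅓))*(-697) = -½*(-697) = 697/2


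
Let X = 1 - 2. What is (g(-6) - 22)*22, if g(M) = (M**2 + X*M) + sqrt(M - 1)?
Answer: 440 + 22*I*sqrt(7) ≈ 440.0 + 58.207*I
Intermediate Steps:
X = -1
g(M) = M**2 + sqrt(-1 + M) - M (g(M) = (M**2 - M) + sqrt(M - 1) = (M**2 - M) + sqrt(-1 + M) = M**2 + sqrt(-1 + M) - M)
(g(-6) - 22)*22 = (((-6)**2 + sqrt(-1 - 6) - 1*(-6)) - 22)*22 = ((36 + sqrt(-7) + 6) - 22)*22 = ((36 + I*sqrt(7) + 6) - 22)*22 = ((42 + I*sqrt(7)) - 22)*22 = (20 + I*sqrt(7))*22 = 440 + 22*I*sqrt(7)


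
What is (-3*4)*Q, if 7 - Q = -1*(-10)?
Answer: 36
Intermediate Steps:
Q = -3 (Q = 7 - (-1)*(-10) = 7 - 1*10 = 7 - 10 = -3)
(-3*4)*Q = -3*4*(-3) = -12*(-3) = 36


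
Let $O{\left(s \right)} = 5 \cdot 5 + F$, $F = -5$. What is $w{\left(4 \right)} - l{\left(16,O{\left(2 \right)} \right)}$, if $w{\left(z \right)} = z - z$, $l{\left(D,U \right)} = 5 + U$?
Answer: $-25$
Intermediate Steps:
$O{\left(s \right)} = 20$ ($O{\left(s \right)} = 5 \cdot 5 - 5 = 25 - 5 = 20$)
$w{\left(z \right)} = 0$
$w{\left(4 \right)} - l{\left(16,O{\left(2 \right)} \right)} = 0 - \left(5 + 20\right) = 0 - 25 = -25$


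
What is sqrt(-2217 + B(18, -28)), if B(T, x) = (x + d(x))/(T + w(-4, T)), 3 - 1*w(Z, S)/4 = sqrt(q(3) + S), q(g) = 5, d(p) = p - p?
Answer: sqrt(-33269 + 4434*sqrt(23))/sqrt(15 - 2*sqrt(23)) ≈ 47.112*I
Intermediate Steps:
d(p) = 0
w(Z, S) = 12 - 4*sqrt(5 + S)
B(T, x) = x/(12 + T - 4*sqrt(5 + T)) (B(T, x) = (x + 0)/(T + (12 - 4*sqrt(5 + T))) = x/(12 + T - 4*sqrt(5 + T)))
sqrt(-2217 + B(18, -28)) = sqrt(-2217 - 28/(12 + 18 - 4*sqrt(5 + 18))) = sqrt(-2217 - 28/(12 + 18 - 4*sqrt(23))) = sqrt(-2217 - 28/(30 - 4*sqrt(23)))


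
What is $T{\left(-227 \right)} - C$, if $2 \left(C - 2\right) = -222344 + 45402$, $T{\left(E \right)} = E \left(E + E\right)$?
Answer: $191527$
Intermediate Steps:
$T{\left(E \right)} = 2 E^{2}$ ($T{\left(E \right)} = E 2 E = 2 E^{2}$)
$C = -88469$ ($C = 2 + \frac{-222344 + 45402}{2} = 2 + \frac{1}{2} \left(-176942\right) = 2 - 88471 = -88469$)
$T{\left(-227 \right)} - C = 2 \left(-227\right)^{2} - -88469 = 2 \cdot 51529 + 88469 = 103058 + 88469 = 191527$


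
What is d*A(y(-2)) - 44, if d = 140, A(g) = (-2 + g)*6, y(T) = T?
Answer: -3404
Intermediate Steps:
A(g) = -12 + 6*g
d*A(y(-2)) - 44 = 140*(-12 + 6*(-2)) - 44 = 140*(-12 - 12) - 44 = 140*(-24) - 44 = -3360 - 44 = -3404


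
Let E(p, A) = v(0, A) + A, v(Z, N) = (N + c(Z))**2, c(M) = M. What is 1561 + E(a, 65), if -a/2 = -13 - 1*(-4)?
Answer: 5851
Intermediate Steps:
a = 18 (a = -2*(-13 - 1*(-4)) = -2*(-13 + 4) = -2*(-9) = 18)
v(Z, N) = (N + Z)**2
E(p, A) = A + A**2 (E(p, A) = (A + 0)**2 + A = A**2 + A = A + A**2)
1561 + E(a, 65) = 1561 + 65*(1 + 65) = 1561 + 65*66 = 1561 + 4290 = 5851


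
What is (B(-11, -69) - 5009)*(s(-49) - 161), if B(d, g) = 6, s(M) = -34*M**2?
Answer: 409220385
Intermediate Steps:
(B(-11, -69) - 5009)*(s(-49) - 161) = (6 - 5009)*(-34*(-49)**2 - 161) = -5003*(-34*2401 - 161) = -5003*(-81634 - 161) = -5003*(-81795) = 409220385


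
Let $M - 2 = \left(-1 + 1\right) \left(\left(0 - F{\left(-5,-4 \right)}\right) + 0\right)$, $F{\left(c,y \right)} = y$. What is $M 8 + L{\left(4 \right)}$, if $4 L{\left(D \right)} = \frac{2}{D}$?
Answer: $\frac{129}{8} \approx 16.125$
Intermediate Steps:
$L{\left(D \right)} = \frac{1}{2 D}$ ($L{\left(D \right)} = \frac{2 \frac{1}{D}}{4} = \frac{1}{2 D}$)
$M = 2$ ($M = 2 + \left(-1 + 1\right) \left(\left(0 - -4\right) + 0\right) = 2 + 0 \left(\left(0 + 4\right) + 0\right) = 2 + 0 \left(4 + 0\right) = 2 + 0 \cdot 4 = 2 + 0 = 2$)
$M 8 + L{\left(4 \right)} = 2 \cdot 8 + \frac{1}{2 \cdot 4} = 16 + \frac{1}{2} \cdot \frac{1}{4} = 16 + \frac{1}{8} = \frac{129}{8}$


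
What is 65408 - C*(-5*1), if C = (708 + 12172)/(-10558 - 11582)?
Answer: 72403436/1107 ≈ 65405.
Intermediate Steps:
C = -644/1107 (C = 12880/(-22140) = 12880*(-1/22140) = -644/1107 ≈ -0.58175)
65408 - C*(-5*1) = 65408 - (-644)*(-5*1)/1107 = 65408 - (-644)*(-5)/1107 = 65408 - 1*3220/1107 = 65408 - 3220/1107 = 72403436/1107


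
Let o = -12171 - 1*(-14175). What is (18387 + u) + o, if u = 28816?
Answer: 49207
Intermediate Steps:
o = 2004 (o = -12171 + 14175 = 2004)
(18387 + u) + o = (18387 + 28816) + 2004 = 47203 + 2004 = 49207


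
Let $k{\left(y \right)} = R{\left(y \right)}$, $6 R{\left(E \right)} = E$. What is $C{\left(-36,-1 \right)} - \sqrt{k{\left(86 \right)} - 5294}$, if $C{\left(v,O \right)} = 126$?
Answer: $126 - \frac{i \sqrt{47517}}{3} \approx 126.0 - 72.661 i$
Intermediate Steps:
$R{\left(E \right)} = \frac{E}{6}$
$k{\left(y \right)} = \frac{y}{6}$
$C{\left(-36,-1 \right)} - \sqrt{k{\left(86 \right)} - 5294} = 126 - \sqrt{\frac{1}{6} \cdot 86 - 5294} = 126 - \sqrt{\frac{43}{3} - 5294} = 126 - \sqrt{- \frac{15839}{3}} = 126 - \frac{i \sqrt{47517}}{3}$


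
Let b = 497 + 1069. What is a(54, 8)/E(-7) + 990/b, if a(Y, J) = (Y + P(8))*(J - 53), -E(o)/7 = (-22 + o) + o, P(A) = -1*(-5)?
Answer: -24125/2436 ≈ -9.9035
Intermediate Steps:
P(A) = 5
E(o) = 154 - 14*o (E(o) = -7*((-22 + o) + o) = -7*(-22 + 2*o) = 154 - 14*o)
a(Y, J) = (-53 + J)*(5 + Y) (a(Y, J) = (Y + 5)*(J - 53) = (5 + Y)*(-53 + J) = (-53 + J)*(5 + Y))
b = 1566
a(54, 8)/E(-7) + 990/b = (-265 - 53*54 + 5*8 + 8*54)/(154 - 14*(-7)) + 990/1566 = (-265 - 2862 + 40 + 432)/(154 + 98) + 990*(1/1566) = -2655/252 + 55/87 = -2655*1/252 + 55/87 = -295/28 + 55/87 = -24125/2436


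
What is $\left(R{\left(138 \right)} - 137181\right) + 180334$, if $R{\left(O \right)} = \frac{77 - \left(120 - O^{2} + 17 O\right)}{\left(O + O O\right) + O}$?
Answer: $\frac{166746523}{3864} \approx 43154.0$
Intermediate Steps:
$R{\left(O \right)} = \frac{-43 + O^{2} - 17 O}{O^{2} + 2 O}$ ($R{\left(O \right)} = \frac{77 - \left(120 - O^{2} + 17 O\right)}{\left(O + O^{2}\right) + O} = \frac{-43 + O^{2} - 17 O}{O^{2} + 2 O}$)
$\left(R{\left(138 \right)} - 137181\right) + 180334 = \left(\frac{-43 + 138^{2} - 2346}{138 \left(2 + 138\right)} - 137181\right) + 180334 = \left(\frac{-43 + 19044 - 2346}{138 \cdot 140} - 137181\right) + 180334 = \left(\frac{1}{138} \cdot \frac{1}{140} \cdot 16655 - 137181\right) + 180334 = \left(\frac{3331}{3864} - 137181\right) + 180334 = - \frac{530064053}{3864} + 180334 = \frac{166746523}{3864}$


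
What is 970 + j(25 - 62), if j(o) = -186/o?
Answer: 36076/37 ≈ 975.03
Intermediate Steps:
970 + j(25 - 62) = 970 - 186/(25 - 62) = 970 - 186/(-37) = 970 - 186*(-1/37) = 970 + 186/37 = 36076/37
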